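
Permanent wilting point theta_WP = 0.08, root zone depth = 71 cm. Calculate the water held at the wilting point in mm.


Step 1: Water (mm) = theta_WP * depth * 10
Step 2: Water = 0.08 * 71 * 10
Step 3: Water = 56.8 mm

56.8


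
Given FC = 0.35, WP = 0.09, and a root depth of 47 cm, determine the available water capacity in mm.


Step 1: Available water = (FC - WP) * depth * 10
Step 2: AW = (0.35 - 0.09) * 47 * 10
Step 3: AW = 0.26 * 47 * 10
Step 4: AW = 122.2 mm

122.2


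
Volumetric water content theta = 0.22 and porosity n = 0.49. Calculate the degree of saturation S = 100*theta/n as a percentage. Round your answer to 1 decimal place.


Step 1: S = 100 * theta_v / n
Step 2: S = 100 * 0.22 / 0.49
Step 3: S = 44.9%

44.9


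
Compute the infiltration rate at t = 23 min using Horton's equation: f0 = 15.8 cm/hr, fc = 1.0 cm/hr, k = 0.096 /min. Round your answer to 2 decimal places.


Step 1: f = fc + (f0 - fc) * exp(-k * t)
Step 2: exp(-0.096 * 23) = 0.10992
Step 3: f = 1.0 + (15.8 - 1.0) * 0.10992
Step 4: f = 1.0 + 14.8 * 0.10992
Step 5: f = 2.63 cm/hr

2.63


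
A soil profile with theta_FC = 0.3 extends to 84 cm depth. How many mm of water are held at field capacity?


Step 1: Water (mm) = theta_FC * depth (cm) * 10
Step 2: Water = 0.3 * 84 * 10
Step 3: Water = 252.0 mm

252.0


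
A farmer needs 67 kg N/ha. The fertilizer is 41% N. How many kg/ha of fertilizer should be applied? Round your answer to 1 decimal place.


Step 1: Fertilizer rate = target N / (N content / 100)
Step 2: Rate = 67 / (41 / 100)
Step 3: Rate = 67 / 0.41
Step 4: Rate = 163.4 kg/ha

163.4


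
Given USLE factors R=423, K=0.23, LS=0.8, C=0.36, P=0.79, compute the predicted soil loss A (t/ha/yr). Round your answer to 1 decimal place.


Step 1: A = R * K * LS * C * P
Step 2: R * K = 423 * 0.23 = 97.29
Step 3: (R*K) * LS = 97.29 * 0.8 = 77.832
Step 4: * C * P = 77.832 * 0.36 * 0.79 = 22.1
Step 5: A = 22.1 t/(ha*yr)

22.1


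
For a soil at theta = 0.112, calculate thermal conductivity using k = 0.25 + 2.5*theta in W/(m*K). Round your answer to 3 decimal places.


Step 1: k = 0.25 + 2.5 * theta
Step 2: k = 0.25 + 2.5 * 0.112
Step 3: k = 0.25 + 0.28
Step 4: k = 0.53 W/(m*K)

0.53


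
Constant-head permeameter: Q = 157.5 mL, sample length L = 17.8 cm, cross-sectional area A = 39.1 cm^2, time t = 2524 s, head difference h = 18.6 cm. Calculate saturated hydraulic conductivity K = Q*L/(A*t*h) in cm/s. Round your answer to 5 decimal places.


Step 1: K = Q * L / (A * t * h)
Step 2: Numerator = 157.5 * 17.8 = 2803.5
Step 3: Denominator = 39.1 * 2524 * 18.6 = 1835604.24
Step 4: K = 2803.5 / 1835604.24 = 0.00153 cm/s

0.00153


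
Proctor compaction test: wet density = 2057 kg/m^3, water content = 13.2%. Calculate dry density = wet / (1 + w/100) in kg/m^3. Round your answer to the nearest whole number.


Step 1: Dry density = wet density / (1 + w/100)
Step 2: Dry density = 2057 / (1 + 13.2/100)
Step 3: Dry density = 2057 / 1.132
Step 4: Dry density = 1817 kg/m^3

1817


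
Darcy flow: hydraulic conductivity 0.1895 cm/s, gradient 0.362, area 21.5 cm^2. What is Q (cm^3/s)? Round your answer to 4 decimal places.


Step 1: Apply Darcy's law: Q = K * i * A
Step 2: Q = 0.1895 * 0.362 * 21.5
Step 3: Q = 1.4749 cm^3/s

1.4749


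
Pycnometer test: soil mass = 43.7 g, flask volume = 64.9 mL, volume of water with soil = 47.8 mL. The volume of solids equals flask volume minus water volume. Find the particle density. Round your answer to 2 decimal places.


Step 1: Volume of solids = flask volume - water volume with soil
Step 2: V_solids = 64.9 - 47.8 = 17.1 mL
Step 3: Particle density = mass / V_solids = 43.7 / 17.1 = 2.56 g/cm^3

2.56


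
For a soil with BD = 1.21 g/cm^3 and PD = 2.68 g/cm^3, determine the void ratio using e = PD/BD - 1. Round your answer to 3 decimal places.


Step 1: e = PD / BD - 1
Step 2: e = 2.68 / 1.21 - 1
Step 3: e = 2.21488 - 1
Step 4: e = 1.215

1.215


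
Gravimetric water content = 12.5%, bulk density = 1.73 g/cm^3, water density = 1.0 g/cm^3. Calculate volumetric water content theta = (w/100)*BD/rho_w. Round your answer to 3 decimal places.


Step 1: theta = (w / 100) * BD / rho_w
Step 2: theta = (12.5 / 100) * 1.73 / 1.0
Step 3: theta = 0.125 * 1.73
Step 4: theta = 0.216

0.216


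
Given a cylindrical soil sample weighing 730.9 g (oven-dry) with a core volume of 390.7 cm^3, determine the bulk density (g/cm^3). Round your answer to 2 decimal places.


Step 1: Identify the formula: BD = dry mass / volume
Step 2: Substitute values: BD = 730.9 / 390.7
Step 3: BD = 1.87 g/cm^3

1.87


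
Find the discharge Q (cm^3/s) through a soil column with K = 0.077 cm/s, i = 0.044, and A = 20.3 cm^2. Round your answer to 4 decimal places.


Step 1: Apply Darcy's law: Q = K * i * A
Step 2: Q = 0.077 * 0.044 * 20.3
Step 3: Q = 0.0688 cm^3/s

0.0688


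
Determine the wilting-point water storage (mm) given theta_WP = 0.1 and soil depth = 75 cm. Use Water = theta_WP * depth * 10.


Step 1: Water (mm) = theta_WP * depth * 10
Step 2: Water = 0.1 * 75 * 10
Step 3: Water = 75.0 mm

75.0


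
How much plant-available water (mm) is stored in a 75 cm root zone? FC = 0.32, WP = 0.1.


Step 1: Available water = (FC - WP) * depth * 10
Step 2: AW = (0.32 - 0.1) * 75 * 10
Step 3: AW = 0.22 * 75 * 10
Step 4: AW = 165.0 mm

165.0


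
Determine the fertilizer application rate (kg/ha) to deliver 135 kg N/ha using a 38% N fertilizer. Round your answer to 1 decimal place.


Step 1: Fertilizer rate = target N / (N content / 100)
Step 2: Rate = 135 / (38 / 100)
Step 3: Rate = 135 / 0.38
Step 4: Rate = 355.3 kg/ha

355.3


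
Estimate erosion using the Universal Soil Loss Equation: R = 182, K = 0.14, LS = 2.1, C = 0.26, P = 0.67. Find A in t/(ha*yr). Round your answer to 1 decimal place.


Step 1: A = R * K * LS * C * P
Step 2: R * K = 182 * 0.14 = 25.48
Step 3: (R*K) * LS = 25.48 * 2.1 = 53.508
Step 4: * C * P = 53.508 * 0.26 * 0.67 = 9.3
Step 5: A = 9.3 t/(ha*yr)

9.3


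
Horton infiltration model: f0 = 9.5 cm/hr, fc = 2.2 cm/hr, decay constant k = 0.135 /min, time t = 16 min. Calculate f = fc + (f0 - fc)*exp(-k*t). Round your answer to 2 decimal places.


Step 1: f = fc + (f0 - fc) * exp(-k * t)
Step 2: exp(-0.135 * 16) = 0.115325
Step 3: f = 2.2 + (9.5 - 2.2) * 0.115325
Step 4: f = 2.2 + 7.3 * 0.115325
Step 5: f = 3.04 cm/hr

3.04


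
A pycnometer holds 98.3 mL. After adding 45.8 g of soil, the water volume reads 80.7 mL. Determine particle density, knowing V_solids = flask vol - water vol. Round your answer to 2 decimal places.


Step 1: Volume of solids = flask volume - water volume with soil
Step 2: V_solids = 98.3 - 80.7 = 17.6 mL
Step 3: Particle density = mass / V_solids = 45.8 / 17.6 = 2.6 g/cm^3

2.6


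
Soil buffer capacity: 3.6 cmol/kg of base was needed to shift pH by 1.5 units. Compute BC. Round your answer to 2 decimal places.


Step 1: BC = change in base / change in pH
Step 2: BC = 3.6 / 1.5
Step 3: BC = 2.4 cmol/(kg*pH unit)

2.4


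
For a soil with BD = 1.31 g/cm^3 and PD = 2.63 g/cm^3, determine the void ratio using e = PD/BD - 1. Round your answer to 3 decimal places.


Step 1: e = PD / BD - 1
Step 2: e = 2.63 / 1.31 - 1
Step 3: e = 2.00763 - 1
Step 4: e = 1.008

1.008


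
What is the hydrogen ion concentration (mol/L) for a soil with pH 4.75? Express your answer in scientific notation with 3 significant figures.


Step 1: [H+] = 10^(-pH)
Step 2: [H+] = 10^(-4.75)
Step 3: [H+] = 1.78e-05 mol/L

1.78e-05


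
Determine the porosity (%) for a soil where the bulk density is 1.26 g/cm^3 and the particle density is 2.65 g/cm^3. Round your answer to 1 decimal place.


Step 1: Formula: n = 100 * (1 - BD / PD)
Step 2: n = 100 * (1 - 1.26 / 2.65)
Step 3: n = 100 * (1 - 0.47547)
Step 4: n = 52.5%

52.5


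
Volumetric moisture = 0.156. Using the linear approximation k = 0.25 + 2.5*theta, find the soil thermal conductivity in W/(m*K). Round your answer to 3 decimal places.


Step 1: k = 0.25 + 2.5 * theta
Step 2: k = 0.25 + 2.5 * 0.156
Step 3: k = 0.25 + 0.39
Step 4: k = 0.64 W/(m*K)

0.64


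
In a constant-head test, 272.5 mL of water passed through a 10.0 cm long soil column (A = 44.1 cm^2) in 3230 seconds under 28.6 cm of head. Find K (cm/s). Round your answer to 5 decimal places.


Step 1: K = Q * L / (A * t * h)
Step 2: Numerator = 272.5 * 10.0 = 2725.0
Step 3: Denominator = 44.1 * 3230 * 28.6 = 4073869.8
Step 4: K = 2725.0 / 4073869.8 = 0.00067 cm/s

0.00067


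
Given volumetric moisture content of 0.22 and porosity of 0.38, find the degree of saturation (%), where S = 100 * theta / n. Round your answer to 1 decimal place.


Step 1: S = 100 * theta_v / n
Step 2: S = 100 * 0.22 / 0.38
Step 3: S = 57.9%

57.9


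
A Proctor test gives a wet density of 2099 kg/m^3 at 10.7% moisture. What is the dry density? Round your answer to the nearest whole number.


Step 1: Dry density = wet density / (1 + w/100)
Step 2: Dry density = 2099 / (1 + 10.7/100)
Step 3: Dry density = 2099 / 1.107
Step 4: Dry density = 1896 kg/m^3

1896


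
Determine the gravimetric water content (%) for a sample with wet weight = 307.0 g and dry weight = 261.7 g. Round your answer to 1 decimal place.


Step 1: Water mass = wet - dry = 307.0 - 261.7 = 45.3 g
Step 2: w = 100 * water mass / dry mass
Step 3: w = 100 * 45.3 / 261.7 = 17.3%

17.3


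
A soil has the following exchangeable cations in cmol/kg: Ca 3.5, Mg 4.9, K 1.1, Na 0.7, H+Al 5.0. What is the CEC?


Step 1: CEC = Ca + Mg + K + Na + (H+Al)
Step 2: CEC = 3.5 + 4.9 + 1.1 + 0.7 + 5.0
Step 3: CEC = 15.2 cmol/kg

15.2


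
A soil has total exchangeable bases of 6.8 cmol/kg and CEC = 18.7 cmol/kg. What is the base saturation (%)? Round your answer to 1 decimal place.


Step 1: BS = 100 * (sum of bases) / CEC
Step 2: BS = 100 * 6.8 / 18.7
Step 3: BS = 36.4%

36.4


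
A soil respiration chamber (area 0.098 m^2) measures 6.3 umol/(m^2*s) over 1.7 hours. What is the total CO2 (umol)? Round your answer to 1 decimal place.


Step 1: Convert time to seconds: 1.7 hr * 3600 = 6120.0 s
Step 2: Total = flux * area * time_s
Step 3: Total = 6.3 * 0.098 * 6120.0
Step 4: Total = 3778.5 umol

3778.5


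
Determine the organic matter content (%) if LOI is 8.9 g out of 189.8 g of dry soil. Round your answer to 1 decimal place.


Step 1: OM% = 100 * LOI / sample mass
Step 2: OM = 100 * 8.9 / 189.8
Step 3: OM = 4.7%

4.7


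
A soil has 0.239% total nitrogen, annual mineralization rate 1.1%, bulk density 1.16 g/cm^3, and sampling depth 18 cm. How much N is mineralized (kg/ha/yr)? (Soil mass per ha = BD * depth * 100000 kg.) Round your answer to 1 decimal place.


Step 1: Soil mass per ha = BD * depth * 100000 = 1.16 * 18 * 100000 = 2088000 kg
Step 2: Total N pool = soil mass * N%/100 = 2088000 * 0.239/100 = 4990.32 kg/ha
Step 3: N mineralized = N pool * rate%/100 = 4990.32 * 1.1/100 = 54.9 kg/ha/yr

54.9


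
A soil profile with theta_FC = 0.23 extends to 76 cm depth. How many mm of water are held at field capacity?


Step 1: Water (mm) = theta_FC * depth (cm) * 10
Step 2: Water = 0.23 * 76 * 10
Step 3: Water = 174.8 mm

174.8


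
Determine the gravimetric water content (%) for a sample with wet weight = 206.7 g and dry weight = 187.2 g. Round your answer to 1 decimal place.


Step 1: Water mass = wet - dry = 206.7 - 187.2 = 19.5 g
Step 2: w = 100 * water mass / dry mass
Step 3: w = 100 * 19.5 / 187.2 = 10.4%

10.4


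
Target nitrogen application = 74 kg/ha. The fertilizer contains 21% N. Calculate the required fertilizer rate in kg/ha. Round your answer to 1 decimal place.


Step 1: Fertilizer rate = target N / (N content / 100)
Step 2: Rate = 74 / (21 / 100)
Step 3: Rate = 74 / 0.21
Step 4: Rate = 352.4 kg/ha

352.4


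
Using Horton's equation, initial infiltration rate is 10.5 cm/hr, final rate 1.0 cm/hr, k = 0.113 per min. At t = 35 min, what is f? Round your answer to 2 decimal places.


Step 1: f = fc + (f0 - fc) * exp(-k * t)
Step 2: exp(-0.113 * 35) = 0.019159
Step 3: f = 1.0 + (10.5 - 1.0) * 0.019159
Step 4: f = 1.0 + 9.5 * 0.019159
Step 5: f = 1.18 cm/hr

1.18


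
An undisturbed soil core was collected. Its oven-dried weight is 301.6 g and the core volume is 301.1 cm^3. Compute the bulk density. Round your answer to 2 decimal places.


Step 1: Identify the formula: BD = dry mass / volume
Step 2: Substitute values: BD = 301.6 / 301.1
Step 3: BD = 1.0 g/cm^3

1.0


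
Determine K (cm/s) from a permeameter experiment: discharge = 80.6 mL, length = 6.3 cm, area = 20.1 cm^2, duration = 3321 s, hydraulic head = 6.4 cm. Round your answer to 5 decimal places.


Step 1: K = Q * L / (A * t * h)
Step 2: Numerator = 80.6 * 6.3 = 507.78
Step 3: Denominator = 20.1 * 3321 * 6.4 = 427213.44
Step 4: K = 507.78 / 427213.44 = 0.00119 cm/s

0.00119


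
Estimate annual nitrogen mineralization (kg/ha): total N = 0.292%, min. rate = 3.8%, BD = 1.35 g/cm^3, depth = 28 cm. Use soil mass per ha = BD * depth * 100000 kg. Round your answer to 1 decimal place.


Step 1: Soil mass per ha = BD * depth * 100000 = 1.35 * 28 * 100000 = 3780000 kg
Step 2: Total N pool = soil mass * N%/100 = 3780000 * 0.292/100 = 11037.6 kg/ha
Step 3: N mineralized = N pool * rate%/100 = 11037.6 * 3.8/100 = 419.4 kg/ha/yr

419.4


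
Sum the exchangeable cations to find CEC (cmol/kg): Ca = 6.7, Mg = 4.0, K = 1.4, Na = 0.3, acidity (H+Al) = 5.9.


Step 1: CEC = Ca + Mg + K + Na + (H+Al)
Step 2: CEC = 6.7 + 4.0 + 1.4 + 0.3 + 5.9
Step 3: CEC = 18.3 cmol/kg

18.3


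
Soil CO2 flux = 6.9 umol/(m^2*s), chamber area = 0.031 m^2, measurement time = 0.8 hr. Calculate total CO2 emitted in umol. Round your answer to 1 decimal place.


Step 1: Convert time to seconds: 0.8 hr * 3600 = 2880.0 s
Step 2: Total = flux * area * time_s
Step 3: Total = 6.9 * 0.031 * 2880.0
Step 4: Total = 616.0 umol

616.0


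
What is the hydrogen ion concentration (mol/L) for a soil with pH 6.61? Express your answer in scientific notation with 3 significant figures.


Step 1: [H+] = 10^(-pH)
Step 2: [H+] = 10^(-6.61)
Step 3: [H+] = 2.45e-07 mol/L

2.45e-07


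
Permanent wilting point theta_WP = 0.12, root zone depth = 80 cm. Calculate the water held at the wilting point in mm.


Step 1: Water (mm) = theta_WP * depth * 10
Step 2: Water = 0.12 * 80 * 10
Step 3: Water = 96.0 mm

96.0


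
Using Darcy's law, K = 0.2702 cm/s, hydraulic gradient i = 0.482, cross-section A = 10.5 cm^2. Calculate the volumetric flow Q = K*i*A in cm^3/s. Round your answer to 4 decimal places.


Step 1: Apply Darcy's law: Q = K * i * A
Step 2: Q = 0.2702 * 0.482 * 10.5
Step 3: Q = 1.3675 cm^3/s

1.3675


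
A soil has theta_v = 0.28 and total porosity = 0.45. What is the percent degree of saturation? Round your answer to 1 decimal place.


Step 1: S = 100 * theta_v / n
Step 2: S = 100 * 0.28 / 0.45
Step 3: S = 62.2%

62.2


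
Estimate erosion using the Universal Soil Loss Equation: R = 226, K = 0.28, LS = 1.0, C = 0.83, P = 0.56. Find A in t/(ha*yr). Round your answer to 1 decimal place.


Step 1: A = R * K * LS * C * P
Step 2: R * K = 226 * 0.28 = 63.28
Step 3: (R*K) * LS = 63.28 * 1.0 = 63.28
Step 4: * C * P = 63.28 * 0.83 * 0.56 = 29.4
Step 5: A = 29.4 t/(ha*yr)

29.4


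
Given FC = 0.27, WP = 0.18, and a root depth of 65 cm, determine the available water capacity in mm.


Step 1: Available water = (FC - WP) * depth * 10
Step 2: AW = (0.27 - 0.18) * 65 * 10
Step 3: AW = 0.09 * 65 * 10
Step 4: AW = 58.5 mm

58.5


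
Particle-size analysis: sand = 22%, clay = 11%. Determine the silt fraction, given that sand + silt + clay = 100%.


Step 1: sand + silt + clay = 100%
Step 2: silt = 100 - sand - clay
Step 3: silt = 100 - 22 - 11
Step 4: silt = 67%

67


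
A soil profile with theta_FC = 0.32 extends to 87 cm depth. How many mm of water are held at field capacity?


Step 1: Water (mm) = theta_FC * depth (cm) * 10
Step 2: Water = 0.32 * 87 * 10
Step 3: Water = 278.4 mm

278.4


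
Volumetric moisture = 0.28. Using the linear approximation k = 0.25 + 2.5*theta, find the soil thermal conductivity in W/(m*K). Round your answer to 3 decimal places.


Step 1: k = 0.25 + 2.5 * theta
Step 2: k = 0.25 + 2.5 * 0.28
Step 3: k = 0.25 + 0.7
Step 4: k = 0.95 W/(m*K)

0.95


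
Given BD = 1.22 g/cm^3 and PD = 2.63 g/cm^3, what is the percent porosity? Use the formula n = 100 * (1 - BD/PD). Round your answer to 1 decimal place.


Step 1: Formula: n = 100 * (1 - BD / PD)
Step 2: n = 100 * (1 - 1.22 / 2.63)
Step 3: n = 100 * (1 - 0.46388)
Step 4: n = 53.6%

53.6


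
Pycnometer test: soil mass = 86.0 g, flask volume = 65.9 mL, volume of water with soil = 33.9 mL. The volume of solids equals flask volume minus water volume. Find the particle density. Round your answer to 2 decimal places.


Step 1: Volume of solids = flask volume - water volume with soil
Step 2: V_solids = 65.9 - 33.9 = 32.0 mL
Step 3: Particle density = mass / V_solids = 86.0 / 32.0 = 2.69 g/cm^3

2.69


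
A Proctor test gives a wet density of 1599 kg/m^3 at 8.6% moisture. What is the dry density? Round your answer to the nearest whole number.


Step 1: Dry density = wet density / (1 + w/100)
Step 2: Dry density = 1599 / (1 + 8.6/100)
Step 3: Dry density = 1599 / 1.086
Step 4: Dry density = 1472 kg/m^3

1472


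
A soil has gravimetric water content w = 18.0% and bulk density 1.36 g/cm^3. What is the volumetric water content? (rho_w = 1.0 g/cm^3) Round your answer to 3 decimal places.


Step 1: theta = (w / 100) * BD / rho_w
Step 2: theta = (18.0 / 100) * 1.36 / 1.0
Step 3: theta = 0.18 * 1.36
Step 4: theta = 0.245

0.245


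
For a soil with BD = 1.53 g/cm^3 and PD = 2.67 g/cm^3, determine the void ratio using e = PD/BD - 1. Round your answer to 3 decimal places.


Step 1: e = PD / BD - 1
Step 2: e = 2.67 / 1.53 - 1
Step 3: e = 1.7451 - 1
Step 4: e = 0.745

0.745


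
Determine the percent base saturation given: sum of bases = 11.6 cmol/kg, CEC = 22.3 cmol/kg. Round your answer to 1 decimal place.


Step 1: BS = 100 * (sum of bases) / CEC
Step 2: BS = 100 * 11.6 / 22.3
Step 3: BS = 52.0%

52.0


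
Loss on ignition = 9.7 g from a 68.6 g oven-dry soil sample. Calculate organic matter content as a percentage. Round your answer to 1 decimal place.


Step 1: OM% = 100 * LOI / sample mass
Step 2: OM = 100 * 9.7 / 68.6
Step 3: OM = 14.1%

14.1


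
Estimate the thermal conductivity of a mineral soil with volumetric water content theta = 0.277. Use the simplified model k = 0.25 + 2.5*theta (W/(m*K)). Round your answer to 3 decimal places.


Step 1: k = 0.25 + 2.5 * theta
Step 2: k = 0.25 + 2.5 * 0.277
Step 3: k = 0.25 + 0.693
Step 4: k = 0.943 W/(m*K)

0.943


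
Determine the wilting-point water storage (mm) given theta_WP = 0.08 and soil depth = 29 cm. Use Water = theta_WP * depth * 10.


Step 1: Water (mm) = theta_WP * depth * 10
Step 2: Water = 0.08 * 29 * 10
Step 3: Water = 23.2 mm

23.2


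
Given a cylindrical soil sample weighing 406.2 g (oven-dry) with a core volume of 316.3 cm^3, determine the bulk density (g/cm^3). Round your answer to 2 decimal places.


Step 1: Identify the formula: BD = dry mass / volume
Step 2: Substitute values: BD = 406.2 / 316.3
Step 3: BD = 1.28 g/cm^3

1.28


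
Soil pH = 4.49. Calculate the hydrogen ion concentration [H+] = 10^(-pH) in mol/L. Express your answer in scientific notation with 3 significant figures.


Step 1: [H+] = 10^(-pH)
Step 2: [H+] = 10^(-4.49)
Step 3: [H+] = 3.24e-05 mol/L

3.24e-05


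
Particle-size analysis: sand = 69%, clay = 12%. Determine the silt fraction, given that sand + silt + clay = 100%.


Step 1: sand + silt + clay = 100%
Step 2: silt = 100 - sand - clay
Step 3: silt = 100 - 69 - 12
Step 4: silt = 19%

19


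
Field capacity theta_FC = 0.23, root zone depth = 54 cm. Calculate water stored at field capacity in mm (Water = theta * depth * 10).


Step 1: Water (mm) = theta_FC * depth (cm) * 10
Step 2: Water = 0.23 * 54 * 10
Step 3: Water = 124.2 mm

124.2


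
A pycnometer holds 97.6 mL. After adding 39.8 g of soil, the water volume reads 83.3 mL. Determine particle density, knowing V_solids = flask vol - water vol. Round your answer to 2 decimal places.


Step 1: Volume of solids = flask volume - water volume with soil
Step 2: V_solids = 97.6 - 83.3 = 14.3 mL
Step 3: Particle density = mass / V_solids = 39.8 / 14.3 = 2.78 g/cm^3

2.78


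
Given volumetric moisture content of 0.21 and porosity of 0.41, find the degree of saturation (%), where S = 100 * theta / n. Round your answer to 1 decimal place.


Step 1: S = 100 * theta_v / n
Step 2: S = 100 * 0.21 / 0.41
Step 3: S = 51.2%

51.2


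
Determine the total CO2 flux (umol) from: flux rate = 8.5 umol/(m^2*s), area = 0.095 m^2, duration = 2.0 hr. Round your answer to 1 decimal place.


Step 1: Convert time to seconds: 2.0 hr * 3600 = 7200.0 s
Step 2: Total = flux * area * time_s
Step 3: Total = 8.5 * 0.095 * 7200.0
Step 4: Total = 5814.0 umol

5814.0


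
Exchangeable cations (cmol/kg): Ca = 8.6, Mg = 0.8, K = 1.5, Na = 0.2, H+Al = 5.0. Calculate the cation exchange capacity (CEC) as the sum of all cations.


Step 1: CEC = Ca + Mg + K + Na + (H+Al)
Step 2: CEC = 8.6 + 0.8 + 1.5 + 0.2 + 5.0
Step 3: CEC = 16.1 cmol/kg

16.1


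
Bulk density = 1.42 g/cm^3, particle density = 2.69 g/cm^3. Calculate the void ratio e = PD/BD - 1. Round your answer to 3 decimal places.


Step 1: e = PD / BD - 1
Step 2: e = 2.69 / 1.42 - 1
Step 3: e = 1.89437 - 1
Step 4: e = 0.894

0.894


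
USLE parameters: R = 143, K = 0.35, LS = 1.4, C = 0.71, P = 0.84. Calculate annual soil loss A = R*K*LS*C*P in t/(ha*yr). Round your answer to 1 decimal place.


Step 1: A = R * K * LS * C * P
Step 2: R * K = 143 * 0.35 = 50.05
Step 3: (R*K) * LS = 50.05 * 1.4 = 70.07
Step 4: * C * P = 70.07 * 0.71 * 0.84 = 41.8
Step 5: A = 41.8 t/(ha*yr)

41.8


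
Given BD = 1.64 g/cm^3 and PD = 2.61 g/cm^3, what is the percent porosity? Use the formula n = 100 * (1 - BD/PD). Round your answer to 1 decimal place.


Step 1: Formula: n = 100 * (1 - BD / PD)
Step 2: n = 100 * (1 - 1.64 / 2.61)
Step 3: n = 100 * (1 - 0.62835)
Step 4: n = 37.2%

37.2


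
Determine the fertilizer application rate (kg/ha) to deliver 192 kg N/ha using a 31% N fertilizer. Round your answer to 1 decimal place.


Step 1: Fertilizer rate = target N / (N content / 100)
Step 2: Rate = 192 / (31 / 100)
Step 3: Rate = 192 / 0.31
Step 4: Rate = 619.4 kg/ha

619.4


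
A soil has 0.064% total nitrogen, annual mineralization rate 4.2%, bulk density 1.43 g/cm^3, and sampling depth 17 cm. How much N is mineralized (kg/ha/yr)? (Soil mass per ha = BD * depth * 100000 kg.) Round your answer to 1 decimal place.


Step 1: Soil mass per ha = BD * depth * 100000 = 1.43 * 17 * 100000 = 2431000 kg
Step 2: Total N pool = soil mass * N%/100 = 2431000 * 0.064/100 = 1555.84 kg/ha
Step 3: N mineralized = N pool * rate%/100 = 1555.84 * 4.2/100 = 65.3 kg/ha/yr

65.3


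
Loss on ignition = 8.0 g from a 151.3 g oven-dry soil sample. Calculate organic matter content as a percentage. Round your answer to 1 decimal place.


Step 1: OM% = 100 * LOI / sample mass
Step 2: OM = 100 * 8.0 / 151.3
Step 3: OM = 5.3%

5.3


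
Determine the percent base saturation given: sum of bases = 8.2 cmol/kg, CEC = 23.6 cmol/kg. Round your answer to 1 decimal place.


Step 1: BS = 100 * (sum of bases) / CEC
Step 2: BS = 100 * 8.2 / 23.6
Step 3: BS = 34.7%

34.7


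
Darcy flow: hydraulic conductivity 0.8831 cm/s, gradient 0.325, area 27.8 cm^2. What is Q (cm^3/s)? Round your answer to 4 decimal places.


Step 1: Apply Darcy's law: Q = K * i * A
Step 2: Q = 0.8831 * 0.325 * 27.8
Step 3: Q = 7.9788 cm^3/s

7.9788


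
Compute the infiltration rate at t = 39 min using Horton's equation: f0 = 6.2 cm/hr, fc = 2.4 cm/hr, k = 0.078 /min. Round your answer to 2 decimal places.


Step 1: f = fc + (f0 - fc) * exp(-k * t)
Step 2: exp(-0.078 * 39) = 0.047739
Step 3: f = 2.4 + (6.2 - 2.4) * 0.047739
Step 4: f = 2.4 + 3.8 * 0.047739
Step 5: f = 2.58 cm/hr

2.58


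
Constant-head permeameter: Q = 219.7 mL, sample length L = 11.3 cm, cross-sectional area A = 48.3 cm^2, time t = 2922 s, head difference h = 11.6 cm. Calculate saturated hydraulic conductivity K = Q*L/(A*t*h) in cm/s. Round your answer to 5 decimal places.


Step 1: K = Q * L / (A * t * h)
Step 2: Numerator = 219.7 * 11.3 = 2482.61
Step 3: Denominator = 48.3 * 2922 * 11.6 = 1637138.16
Step 4: K = 2482.61 / 1637138.16 = 0.00152 cm/s

0.00152


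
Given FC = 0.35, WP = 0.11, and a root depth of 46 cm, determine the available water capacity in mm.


Step 1: Available water = (FC - WP) * depth * 10
Step 2: AW = (0.35 - 0.11) * 46 * 10
Step 3: AW = 0.24 * 46 * 10
Step 4: AW = 110.4 mm

110.4


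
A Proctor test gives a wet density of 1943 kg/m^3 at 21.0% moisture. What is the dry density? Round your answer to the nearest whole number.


Step 1: Dry density = wet density / (1 + w/100)
Step 2: Dry density = 1943 / (1 + 21.0/100)
Step 3: Dry density = 1943 / 1.21
Step 4: Dry density = 1606 kg/m^3

1606


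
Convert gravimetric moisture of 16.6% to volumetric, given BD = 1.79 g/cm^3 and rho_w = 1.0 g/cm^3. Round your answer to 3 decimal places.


Step 1: theta = (w / 100) * BD / rho_w
Step 2: theta = (16.6 / 100) * 1.79 / 1.0
Step 3: theta = 0.166 * 1.79
Step 4: theta = 0.297

0.297


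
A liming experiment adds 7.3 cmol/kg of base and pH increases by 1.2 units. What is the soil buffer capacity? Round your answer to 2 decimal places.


Step 1: BC = change in base / change in pH
Step 2: BC = 7.3 / 1.2
Step 3: BC = 6.08 cmol/(kg*pH unit)

6.08


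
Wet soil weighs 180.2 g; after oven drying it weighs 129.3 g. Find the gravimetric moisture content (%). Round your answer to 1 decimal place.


Step 1: Water mass = wet - dry = 180.2 - 129.3 = 50.9 g
Step 2: w = 100 * water mass / dry mass
Step 3: w = 100 * 50.9 / 129.3 = 39.4%

39.4


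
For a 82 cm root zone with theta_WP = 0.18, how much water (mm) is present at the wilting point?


Step 1: Water (mm) = theta_WP * depth * 10
Step 2: Water = 0.18 * 82 * 10
Step 3: Water = 147.6 mm

147.6


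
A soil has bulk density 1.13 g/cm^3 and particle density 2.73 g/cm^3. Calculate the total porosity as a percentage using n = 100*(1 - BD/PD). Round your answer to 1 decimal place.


Step 1: Formula: n = 100 * (1 - BD / PD)
Step 2: n = 100 * (1 - 1.13 / 2.73)
Step 3: n = 100 * (1 - 0.41392)
Step 4: n = 58.6%

58.6


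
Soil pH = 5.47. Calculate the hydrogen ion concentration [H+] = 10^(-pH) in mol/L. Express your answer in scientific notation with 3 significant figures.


Step 1: [H+] = 10^(-pH)
Step 2: [H+] = 10^(-5.47)
Step 3: [H+] = 3.39e-06 mol/L

3.39e-06


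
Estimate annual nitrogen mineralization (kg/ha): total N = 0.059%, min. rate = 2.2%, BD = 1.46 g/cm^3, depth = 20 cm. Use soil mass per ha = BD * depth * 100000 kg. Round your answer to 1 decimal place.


Step 1: Soil mass per ha = BD * depth * 100000 = 1.46 * 20 * 100000 = 2920000 kg
Step 2: Total N pool = soil mass * N%/100 = 2920000 * 0.059/100 = 1722.8 kg/ha
Step 3: N mineralized = N pool * rate%/100 = 1722.8 * 2.2/100 = 37.9 kg/ha/yr

37.9


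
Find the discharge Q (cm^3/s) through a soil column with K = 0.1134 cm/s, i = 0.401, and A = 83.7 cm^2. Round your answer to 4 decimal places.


Step 1: Apply Darcy's law: Q = K * i * A
Step 2: Q = 0.1134 * 0.401 * 83.7
Step 3: Q = 3.8061 cm^3/s

3.8061


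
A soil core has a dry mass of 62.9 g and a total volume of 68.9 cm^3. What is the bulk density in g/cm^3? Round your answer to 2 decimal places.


Step 1: Identify the formula: BD = dry mass / volume
Step 2: Substitute values: BD = 62.9 / 68.9
Step 3: BD = 0.91 g/cm^3

0.91


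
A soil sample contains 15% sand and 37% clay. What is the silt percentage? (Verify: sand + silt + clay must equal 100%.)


Step 1: sand + silt + clay = 100%
Step 2: silt = 100 - sand - clay
Step 3: silt = 100 - 15 - 37
Step 4: silt = 48%

48


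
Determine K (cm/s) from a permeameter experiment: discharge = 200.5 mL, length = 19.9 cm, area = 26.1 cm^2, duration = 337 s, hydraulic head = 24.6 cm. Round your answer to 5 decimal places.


Step 1: K = Q * L / (A * t * h)
Step 2: Numerator = 200.5 * 19.9 = 3989.95
Step 3: Denominator = 26.1 * 337 * 24.6 = 216374.22
Step 4: K = 3989.95 / 216374.22 = 0.01844 cm/s

0.01844


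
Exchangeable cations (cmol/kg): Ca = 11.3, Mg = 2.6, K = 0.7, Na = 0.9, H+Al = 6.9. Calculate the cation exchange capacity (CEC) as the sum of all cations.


Step 1: CEC = Ca + Mg + K + Na + (H+Al)
Step 2: CEC = 11.3 + 2.6 + 0.7 + 0.9 + 6.9
Step 3: CEC = 22.4 cmol/kg

22.4


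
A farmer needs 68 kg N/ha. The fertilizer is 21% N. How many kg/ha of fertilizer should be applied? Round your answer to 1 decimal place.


Step 1: Fertilizer rate = target N / (N content / 100)
Step 2: Rate = 68 / (21 / 100)
Step 3: Rate = 68 / 0.21
Step 4: Rate = 323.8 kg/ha

323.8


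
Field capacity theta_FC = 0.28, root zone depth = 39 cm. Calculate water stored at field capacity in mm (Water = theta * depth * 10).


Step 1: Water (mm) = theta_FC * depth (cm) * 10
Step 2: Water = 0.28 * 39 * 10
Step 3: Water = 109.2 mm

109.2


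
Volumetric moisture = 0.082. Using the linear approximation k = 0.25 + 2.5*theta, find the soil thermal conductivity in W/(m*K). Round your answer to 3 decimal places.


Step 1: k = 0.25 + 2.5 * theta
Step 2: k = 0.25 + 2.5 * 0.082
Step 3: k = 0.25 + 0.205
Step 4: k = 0.455 W/(m*K)

0.455


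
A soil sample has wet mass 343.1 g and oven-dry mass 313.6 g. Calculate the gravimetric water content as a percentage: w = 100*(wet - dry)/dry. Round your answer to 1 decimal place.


Step 1: Water mass = wet - dry = 343.1 - 313.6 = 29.5 g
Step 2: w = 100 * water mass / dry mass
Step 3: w = 100 * 29.5 / 313.6 = 9.4%

9.4


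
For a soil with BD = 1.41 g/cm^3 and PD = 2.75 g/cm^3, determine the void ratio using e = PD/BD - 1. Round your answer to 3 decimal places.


Step 1: e = PD / BD - 1
Step 2: e = 2.75 / 1.41 - 1
Step 3: e = 1.95035 - 1
Step 4: e = 0.95

0.95


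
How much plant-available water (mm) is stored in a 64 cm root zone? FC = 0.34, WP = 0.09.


Step 1: Available water = (FC - WP) * depth * 10
Step 2: AW = (0.34 - 0.09) * 64 * 10
Step 3: AW = 0.25 * 64 * 10
Step 4: AW = 160.0 mm

160.0


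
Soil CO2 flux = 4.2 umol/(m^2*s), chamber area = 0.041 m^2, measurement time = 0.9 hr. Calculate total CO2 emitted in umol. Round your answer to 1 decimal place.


Step 1: Convert time to seconds: 0.9 hr * 3600 = 3240.0 s
Step 2: Total = flux * area * time_s
Step 3: Total = 4.2 * 0.041 * 3240.0
Step 4: Total = 557.9 umol

557.9


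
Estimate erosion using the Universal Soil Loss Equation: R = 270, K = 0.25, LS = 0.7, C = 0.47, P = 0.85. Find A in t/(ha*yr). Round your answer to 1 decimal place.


Step 1: A = R * K * LS * C * P
Step 2: R * K = 270 * 0.25 = 67.5
Step 3: (R*K) * LS = 67.5 * 0.7 = 47.25
Step 4: * C * P = 47.25 * 0.47 * 0.85 = 18.9
Step 5: A = 18.9 t/(ha*yr)

18.9


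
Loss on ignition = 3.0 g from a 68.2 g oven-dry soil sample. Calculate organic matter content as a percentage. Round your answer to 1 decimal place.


Step 1: OM% = 100 * LOI / sample mass
Step 2: OM = 100 * 3.0 / 68.2
Step 3: OM = 4.4%

4.4


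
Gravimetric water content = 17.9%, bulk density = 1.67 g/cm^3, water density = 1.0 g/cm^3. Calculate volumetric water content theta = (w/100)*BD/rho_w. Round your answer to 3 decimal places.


Step 1: theta = (w / 100) * BD / rho_w
Step 2: theta = (17.9 / 100) * 1.67 / 1.0
Step 3: theta = 0.179 * 1.67
Step 4: theta = 0.299

0.299


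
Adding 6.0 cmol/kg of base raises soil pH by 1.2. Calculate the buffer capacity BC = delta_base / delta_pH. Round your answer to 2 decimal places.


Step 1: BC = change in base / change in pH
Step 2: BC = 6.0 / 1.2
Step 3: BC = 5.0 cmol/(kg*pH unit)

5.0


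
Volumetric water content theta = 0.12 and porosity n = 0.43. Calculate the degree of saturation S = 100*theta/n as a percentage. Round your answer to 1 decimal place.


Step 1: S = 100 * theta_v / n
Step 2: S = 100 * 0.12 / 0.43
Step 3: S = 27.9%

27.9


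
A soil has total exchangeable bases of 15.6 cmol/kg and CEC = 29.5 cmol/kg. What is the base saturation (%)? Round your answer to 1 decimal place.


Step 1: BS = 100 * (sum of bases) / CEC
Step 2: BS = 100 * 15.6 / 29.5
Step 3: BS = 52.9%

52.9


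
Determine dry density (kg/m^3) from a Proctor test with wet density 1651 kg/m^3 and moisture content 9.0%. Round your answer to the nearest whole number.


Step 1: Dry density = wet density / (1 + w/100)
Step 2: Dry density = 1651 / (1 + 9.0/100)
Step 3: Dry density = 1651 / 1.09
Step 4: Dry density = 1515 kg/m^3

1515


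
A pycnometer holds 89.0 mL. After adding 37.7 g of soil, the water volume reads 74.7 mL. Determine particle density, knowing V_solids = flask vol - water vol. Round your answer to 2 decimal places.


Step 1: Volume of solids = flask volume - water volume with soil
Step 2: V_solids = 89.0 - 74.7 = 14.3 mL
Step 3: Particle density = mass / V_solids = 37.7 / 14.3 = 2.64 g/cm^3

2.64


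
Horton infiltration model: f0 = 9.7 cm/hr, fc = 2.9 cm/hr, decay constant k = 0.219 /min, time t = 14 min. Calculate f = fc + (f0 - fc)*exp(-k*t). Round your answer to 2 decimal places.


Step 1: f = fc + (f0 - fc) * exp(-k * t)
Step 2: exp(-0.219 * 14) = 0.046607
Step 3: f = 2.9 + (9.7 - 2.9) * 0.046607
Step 4: f = 2.9 + 6.8 * 0.046607
Step 5: f = 3.22 cm/hr

3.22


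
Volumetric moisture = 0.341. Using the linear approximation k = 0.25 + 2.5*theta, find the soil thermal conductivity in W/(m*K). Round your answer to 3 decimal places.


Step 1: k = 0.25 + 2.5 * theta
Step 2: k = 0.25 + 2.5 * 0.341
Step 3: k = 0.25 + 0.853
Step 4: k = 1.103 W/(m*K)

1.103


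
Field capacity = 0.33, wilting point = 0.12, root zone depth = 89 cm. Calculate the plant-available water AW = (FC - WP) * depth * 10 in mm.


Step 1: Available water = (FC - WP) * depth * 10
Step 2: AW = (0.33 - 0.12) * 89 * 10
Step 3: AW = 0.21 * 89 * 10
Step 4: AW = 186.9 mm

186.9


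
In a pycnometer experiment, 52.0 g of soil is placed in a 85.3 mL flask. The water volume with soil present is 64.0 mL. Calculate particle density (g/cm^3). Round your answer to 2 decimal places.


Step 1: Volume of solids = flask volume - water volume with soil
Step 2: V_solids = 85.3 - 64.0 = 21.3 mL
Step 3: Particle density = mass / V_solids = 52.0 / 21.3 = 2.44 g/cm^3

2.44


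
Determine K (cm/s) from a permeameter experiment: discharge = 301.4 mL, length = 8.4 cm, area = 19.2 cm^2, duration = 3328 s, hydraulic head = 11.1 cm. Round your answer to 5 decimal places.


Step 1: K = Q * L / (A * t * h)
Step 2: Numerator = 301.4 * 8.4 = 2531.76
Step 3: Denominator = 19.2 * 3328 * 11.1 = 709263.36
Step 4: K = 2531.76 / 709263.36 = 0.00357 cm/s

0.00357


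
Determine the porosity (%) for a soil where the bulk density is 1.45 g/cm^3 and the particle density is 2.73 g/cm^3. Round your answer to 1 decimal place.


Step 1: Formula: n = 100 * (1 - BD / PD)
Step 2: n = 100 * (1 - 1.45 / 2.73)
Step 3: n = 100 * (1 - 0.53114)
Step 4: n = 46.9%

46.9


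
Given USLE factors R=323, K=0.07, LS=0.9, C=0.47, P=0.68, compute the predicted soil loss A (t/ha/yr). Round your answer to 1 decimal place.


Step 1: A = R * K * LS * C * P
Step 2: R * K = 323 * 0.07 = 22.61
Step 3: (R*K) * LS = 22.61 * 0.9 = 20.349
Step 4: * C * P = 20.349 * 0.47 * 0.68 = 6.5
Step 5: A = 6.5 t/(ha*yr)

6.5


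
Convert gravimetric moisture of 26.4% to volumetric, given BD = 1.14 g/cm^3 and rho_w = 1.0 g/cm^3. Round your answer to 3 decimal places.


Step 1: theta = (w / 100) * BD / rho_w
Step 2: theta = (26.4 / 100) * 1.14 / 1.0
Step 3: theta = 0.264 * 1.14
Step 4: theta = 0.301

0.301


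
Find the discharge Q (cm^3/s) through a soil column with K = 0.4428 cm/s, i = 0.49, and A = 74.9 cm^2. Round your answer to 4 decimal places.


Step 1: Apply Darcy's law: Q = K * i * A
Step 2: Q = 0.4428 * 0.49 * 74.9
Step 3: Q = 16.2512 cm^3/s

16.2512


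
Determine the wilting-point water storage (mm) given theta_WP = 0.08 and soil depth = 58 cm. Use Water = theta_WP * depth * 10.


Step 1: Water (mm) = theta_WP * depth * 10
Step 2: Water = 0.08 * 58 * 10
Step 3: Water = 46.4 mm

46.4


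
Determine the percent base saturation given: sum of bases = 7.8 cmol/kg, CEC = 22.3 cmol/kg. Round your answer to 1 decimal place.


Step 1: BS = 100 * (sum of bases) / CEC
Step 2: BS = 100 * 7.8 / 22.3
Step 3: BS = 35.0%

35.0


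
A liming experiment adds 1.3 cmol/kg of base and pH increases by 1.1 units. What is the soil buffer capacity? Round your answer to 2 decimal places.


Step 1: BC = change in base / change in pH
Step 2: BC = 1.3 / 1.1
Step 3: BC = 1.18 cmol/(kg*pH unit)

1.18


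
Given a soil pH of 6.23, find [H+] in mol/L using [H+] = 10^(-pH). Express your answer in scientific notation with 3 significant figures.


Step 1: [H+] = 10^(-pH)
Step 2: [H+] = 10^(-6.23)
Step 3: [H+] = 5.89e-07 mol/L

5.89e-07


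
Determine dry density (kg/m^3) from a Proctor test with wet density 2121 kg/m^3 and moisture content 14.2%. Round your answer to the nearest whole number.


Step 1: Dry density = wet density / (1 + w/100)
Step 2: Dry density = 2121 / (1 + 14.2/100)
Step 3: Dry density = 2121 / 1.142
Step 4: Dry density = 1857 kg/m^3

1857


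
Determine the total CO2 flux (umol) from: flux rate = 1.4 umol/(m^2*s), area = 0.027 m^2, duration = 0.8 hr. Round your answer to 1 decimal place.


Step 1: Convert time to seconds: 0.8 hr * 3600 = 2880.0 s
Step 2: Total = flux * area * time_s
Step 3: Total = 1.4 * 0.027 * 2880.0
Step 4: Total = 108.9 umol

108.9


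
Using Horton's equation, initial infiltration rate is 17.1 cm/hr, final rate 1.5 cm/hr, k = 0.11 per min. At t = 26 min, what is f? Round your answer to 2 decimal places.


Step 1: f = fc + (f0 - fc) * exp(-k * t)
Step 2: exp(-0.11 * 26) = 0.057269
Step 3: f = 1.5 + (17.1 - 1.5) * 0.057269
Step 4: f = 1.5 + 15.6 * 0.057269
Step 5: f = 2.39 cm/hr

2.39


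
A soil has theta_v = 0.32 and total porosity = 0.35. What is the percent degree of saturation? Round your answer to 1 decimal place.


Step 1: S = 100 * theta_v / n
Step 2: S = 100 * 0.32 / 0.35
Step 3: S = 91.4%

91.4


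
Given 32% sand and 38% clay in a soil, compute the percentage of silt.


Step 1: sand + silt + clay = 100%
Step 2: silt = 100 - sand - clay
Step 3: silt = 100 - 32 - 38
Step 4: silt = 30%

30


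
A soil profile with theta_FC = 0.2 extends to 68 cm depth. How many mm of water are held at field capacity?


Step 1: Water (mm) = theta_FC * depth (cm) * 10
Step 2: Water = 0.2 * 68 * 10
Step 3: Water = 136.0 mm

136.0


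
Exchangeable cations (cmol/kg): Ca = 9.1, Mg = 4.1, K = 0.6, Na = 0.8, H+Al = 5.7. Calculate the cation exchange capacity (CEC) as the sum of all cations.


Step 1: CEC = Ca + Mg + K + Na + (H+Al)
Step 2: CEC = 9.1 + 4.1 + 0.6 + 0.8 + 5.7
Step 3: CEC = 20.3 cmol/kg

20.3


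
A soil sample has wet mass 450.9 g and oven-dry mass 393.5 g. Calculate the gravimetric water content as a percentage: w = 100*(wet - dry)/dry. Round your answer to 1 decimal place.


Step 1: Water mass = wet - dry = 450.9 - 393.5 = 57.4 g
Step 2: w = 100 * water mass / dry mass
Step 3: w = 100 * 57.4 / 393.5 = 14.6%

14.6


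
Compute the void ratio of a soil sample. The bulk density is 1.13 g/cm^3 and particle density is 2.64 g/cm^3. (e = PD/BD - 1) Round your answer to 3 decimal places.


Step 1: e = PD / BD - 1
Step 2: e = 2.64 / 1.13 - 1
Step 3: e = 2.33628 - 1
Step 4: e = 1.336

1.336


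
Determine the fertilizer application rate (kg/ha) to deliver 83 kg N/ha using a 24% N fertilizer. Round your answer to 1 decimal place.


Step 1: Fertilizer rate = target N / (N content / 100)
Step 2: Rate = 83 / (24 / 100)
Step 3: Rate = 83 / 0.24
Step 4: Rate = 345.8 kg/ha

345.8
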